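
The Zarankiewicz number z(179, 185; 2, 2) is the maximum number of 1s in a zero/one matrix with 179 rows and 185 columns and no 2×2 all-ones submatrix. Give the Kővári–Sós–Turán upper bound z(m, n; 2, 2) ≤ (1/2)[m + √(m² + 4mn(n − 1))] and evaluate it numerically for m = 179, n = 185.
z(179, 185; 2, 2) ≤ (1/2)[179 + √(179² + 4·179·185·184)] = (1/2)[179 + √24404681] = 2559.5547

Kővári–Sós–Turán: let r_1, ..., r_179 be the row sums and z = Σ r_i the total number of 1s. Each pair of columns can share at most one row with both entries 1 (else a 2×2 all-ones block appears), so Σ_i C(r_i, 2) ≤ C(185, 2) = 17020. By convexity Σ_i C(r_i, 2) ≥ 179·C(z/179, 2) = z(z − 179)/(2·179), giving z² − 179z − 179·185·184 ≤ 0 and hence z ≤ (1/2)[179 + √(32041 + 4·6093160)] = (1/2)[179 + √24404681] ≈ (1/2)(179 + 4940.1094) = 2559.5547.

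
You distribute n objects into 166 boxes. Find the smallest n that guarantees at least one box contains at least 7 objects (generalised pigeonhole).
n = (7 − 1)·166 + 1 = 997

By the generalised pigeonhole principle, to guarantee some box contains ≥ r objects we need more than (r − 1) · k objects total. Threshold: n = (r − 1) · k + 1. With r = 7 and k = 166: n = 6 · 166 + 1 = 996 + 1 = 997. For n = 996 = 6 · 166, we can put exactly 6 objects in every box, avoiding 7 in any single one — so 997 is tight.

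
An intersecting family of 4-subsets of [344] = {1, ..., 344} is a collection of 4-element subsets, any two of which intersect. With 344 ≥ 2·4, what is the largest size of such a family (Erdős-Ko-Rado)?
max |F| = C(343, 3) = 6666891

Erdős-Ko-Rado (1961): when n ≥ 2k, max |F| = C(n−1, k−1). The bound is attained by the star {A : i ∈ A} for any fixed i ∈ [n]. Here C(344−1, 4−1) = C(343, 3) = 6666891.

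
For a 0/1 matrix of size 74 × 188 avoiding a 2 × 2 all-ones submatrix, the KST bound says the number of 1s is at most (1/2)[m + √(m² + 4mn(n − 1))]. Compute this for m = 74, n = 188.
z(74, 188; 2, 2) ≤ (1/2)[74 + √(74² + 4·74·188·187)] = (1/2)[74 + √10411652] = 1650.3546

Kővári–Sós–Turán: let r_1, ..., r_74 be the row sums and z = Σ r_i the total number of 1s. Each pair of columns can share at most one row with both entries 1 (else a 2×2 all-ones block appears), so Σ_i C(r_i, 2) ≤ C(188, 2) = 17578. By convexity Σ_i C(r_i, 2) ≥ 74·C(z/74, 2) = z(z − 74)/(2·74), giving z² − 74z − 74·188·187 ≤ 0 and hence z ≤ (1/2)[74 + √(5476 + 4·2601544)] = (1/2)[74 + √10411652] ≈ (1/2)(74 + 3226.7092) = 1650.3546.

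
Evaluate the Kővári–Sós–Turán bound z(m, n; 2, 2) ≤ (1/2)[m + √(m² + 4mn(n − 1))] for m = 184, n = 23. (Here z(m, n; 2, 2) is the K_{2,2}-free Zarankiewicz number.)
z(184, 23; 2, 2) ≤ (1/2)[184 + √(184² + 4·184·23·22)] = (1/2)[184 + √406272] = 410.6973

Kővári–Sós–Turán: let r_1, ..., r_184 be the row sums and z = Σ r_i the total number of 1s. Each pair of columns can share at most one row with both entries 1 (else a 2×2 all-ones block appears), so Σ_i C(r_i, 2) ≤ C(23, 2) = 253. By convexity Σ_i C(r_i, 2) ≥ 184·C(z/184, 2) = z(z − 184)/(2·184), giving z² − 184z − 184·23·22 ≤ 0 and hence z ≤ (1/2)[184 + √(33856 + 4·93104)] = (1/2)[184 + √406272] ≈ (1/2)(184 + 637.3947) = 410.6973.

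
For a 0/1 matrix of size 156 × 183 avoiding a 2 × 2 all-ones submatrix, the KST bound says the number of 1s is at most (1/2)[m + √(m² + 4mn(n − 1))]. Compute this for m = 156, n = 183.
z(156, 183; 2, 2) ≤ (1/2)[156 + √(156² + 4·156·183·182)] = (1/2)[156 + √20807280] = 2358.7499

Kővári–Sós–Turán: let r_1, ..., r_156 be the row sums and z = Σ r_i the total number of 1s. Each pair of columns can share at most one row with both entries 1 (else a 2×2 all-ones block appears), so Σ_i C(r_i, 2) ≤ C(183, 2) = 16653. By convexity Σ_i C(r_i, 2) ≥ 156·C(z/156, 2) = z(z − 156)/(2·156), giving z² − 156z − 156·183·182 ≤ 0 and hence z ≤ (1/2)[156 + √(24336 + 4·5195736)] = (1/2)[156 + √20807280] ≈ (1/2)(156 + 4561.4998) = 2358.7499.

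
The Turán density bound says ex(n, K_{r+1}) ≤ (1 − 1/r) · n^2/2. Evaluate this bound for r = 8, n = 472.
Turán density bound = (7/8) · 472^2/2 = 97468

Turán's theorem: ex(n, K_{r+1}) is achieved by the complete r-partite Turán graph T(n, r) with parts as balanced as possible, and is at most (1 − 1/r) · n^2/2. For r = 8, n = 472: the density bound is (7/8) · 222784/2 = 97468. Since 8 ∣ 472, the Turán graph T(472, 8) has parts of equal size 59, and its edge count e(T(472, 8)) = 97468 attains the density bound exactly.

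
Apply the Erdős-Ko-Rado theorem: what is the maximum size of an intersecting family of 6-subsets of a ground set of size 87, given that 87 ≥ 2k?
max |F| = C(86, 5) = 34826302

The Erdős-Ko-Rado theorem states: for n ≥ 2k, an intersecting family of k-subsets of an n-element set has size at most C(n − 1, k − 1), with equality for 'star' families {A ⊆ [n] : |A| = k, i ∈ A} (fix an element i). For n = 87, k = 6: C(86, 5) = 34826302.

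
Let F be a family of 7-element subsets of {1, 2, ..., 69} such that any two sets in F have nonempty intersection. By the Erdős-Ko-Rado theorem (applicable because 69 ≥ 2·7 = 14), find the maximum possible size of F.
max |F| = C(68, 6) = 109453344

Erdős-Ko-Rado (1961): when n ≥ 2k, max |F| = C(n−1, k−1). The bound is attained by the star {A : i ∈ A} for any fixed i ∈ [n]. Here C(69−1, 7−1) = C(68, 6) = 109453344.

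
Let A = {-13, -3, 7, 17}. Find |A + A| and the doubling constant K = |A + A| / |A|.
K = |A + A| / |A| = 7/4

Enumerate A + A = {a + b : a, b ∈ A}. With |A| = 4, there are |A|^2 = 16 ordered sum pairs; collecting distinct values, A + A = {-26, -16, -6, 4, 14, 24, 34}, so |A + A| = 7. Thus K = 7/4. Here |A + A| = 2|A| − 1 = 7, the minimum possible — so K = 7/4 is minimal, which holds iff A is an arithmetic progression.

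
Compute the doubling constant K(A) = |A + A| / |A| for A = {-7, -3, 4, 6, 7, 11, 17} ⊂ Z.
K = |A + A| / |A| = 24/7

Enumerate A + A = {a + b : a, b ∈ A}. With |A| = 7, there are |A|^2 = 49 ordered sum pairs; collecting distinct values, A + A = {-14, -10, -6, -3, -1, 0, 1, 3, 4, 8, 10, 11, 12, 13, 14, 15, 17, 18, 21, 22, 23, 24, 28, 34}, so |A + A| = 24. Thus K = 24/7. For comparison, the minimum possible |A + A| over all 7-element sets is 2·7 − 1 = 13 (so min K = 13/7), attained only by arithmetic progressions.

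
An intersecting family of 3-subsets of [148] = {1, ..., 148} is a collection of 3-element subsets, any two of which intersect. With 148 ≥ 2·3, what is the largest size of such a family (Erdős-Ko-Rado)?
max |F| = C(147, 2) = 10731

The Erdős-Ko-Rado theorem states: for n ≥ 2k, an intersecting family of k-subsets of an n-element set has size at most C(n − 1, k − 1), with equality for 'star' families {A ⊆ [n] : |A| = k, i ∈ A} (fix an element i). For n = 148, k = 3: C(147, 2) = 10731.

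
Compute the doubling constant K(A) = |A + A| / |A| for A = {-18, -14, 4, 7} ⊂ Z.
K = |A + A| / |A| = 10/4 = 5/2

Enumerate A + A = {a + b : a, b ∈ A}. With |A| = 4, there are |A|^2 = 16 ordered sum pairs; collecting distinct values, A + A = {-36, -32, -28, -14, -11, -10, -7, 8, 11, 14}, so |A + A| = 10. Thus K = 10/4 = 5/2. For comparison, the minimum possible |A + A| over all 4-element sets is 2·4 − 1 = 7 (so min K = 7/4), attained only by arithmetic progressions.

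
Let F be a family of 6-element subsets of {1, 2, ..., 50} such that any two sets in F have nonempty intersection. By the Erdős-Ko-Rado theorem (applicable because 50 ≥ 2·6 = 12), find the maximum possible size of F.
max |F| = C(49, 5) = 1906884

The Erdős-Ko-Rado theorem states: for n ≥ 2k, an intersecting family of k-subsets of an n-element set has size at most C(n − 1, k − 1), with equality for 'star' families {A ⊆ [n] : |A| = k, i ∈ A} (fix an element i). For n = 50, k = 6: C(49, 5) = 1906884.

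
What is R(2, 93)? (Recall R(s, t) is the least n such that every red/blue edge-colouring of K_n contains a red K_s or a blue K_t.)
R(2, 93) = 93

R(2, k) = k for all k ≥ 2: in a 2-colouring of K_k, either some edge is red (a red K_2) or all edges are blue (a blue K_k). And K_{92} coloured all-blue has no blue K_93, so R(2, 93) > 92. Hence R(2, 93) = 93.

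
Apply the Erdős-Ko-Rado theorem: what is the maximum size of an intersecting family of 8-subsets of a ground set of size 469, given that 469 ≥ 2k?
max |F| = C(468, 7) = 932635653350544

The Erdős-Ko-Rado theorem states: for n ≥ 2k, an intersecting family of k-subsets of an n-element set has size at most C(n − 1, k − 1), with equality for 'star' families {A ⊆ [n] : |A| = k, i ∈ A} (fix an element i). For n = 469, k = 8: C(468, 7) = 932635653350544.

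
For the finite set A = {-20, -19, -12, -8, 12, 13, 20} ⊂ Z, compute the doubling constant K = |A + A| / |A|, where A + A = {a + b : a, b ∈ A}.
K = |A + A| / |A| = 25/7

Enumerate A + A = {a + b : a, b ∈ A}. With |A| = 7, there are |A|^2 = 49 ordered sum pairs; collecting distinct values, A + A = {-40, -39, -38, -32, -31, -28, -27, -24, -20, -16, -8, -7, -6, 0, 1, 4, 5, 8, 12, 24, 25, 26, 32, 33, 40}, so |A + A| = 25. Thus K = 25/7. For comparison, the minimum possible |A + A| over all 7-element sets is 2·7 − 1 = 13 (so min K = 13/7), attained only by arithmetic progressions.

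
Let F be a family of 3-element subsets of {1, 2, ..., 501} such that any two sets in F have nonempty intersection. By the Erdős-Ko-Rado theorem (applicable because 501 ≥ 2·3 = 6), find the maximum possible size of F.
max |F| = C(500, 2) = 124750

The Erdős-Ko-Rado theorem states: for n ≥ 2k, an intersecting family of k-subsets of an n-element set has size at most C(n − 1, k − 1), with equality for 'star' families {A ⊆ [n] : |A| = k, i ∈ A} (fix an element i). For n = 501, k = 3: C(500, 2) = 124750.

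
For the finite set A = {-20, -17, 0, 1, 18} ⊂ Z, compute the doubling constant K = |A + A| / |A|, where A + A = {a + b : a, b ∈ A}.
K = |A + A| / |A| = 14/5

Enumerate A + A = {a + b : a, b ∈ A}. With |A| = 5, there are |A|^2 = 25 ordered sum pairs; collecting distinct values, A + A = {-40, -37, -34, -20, -19, -17, -16, -2, 0, 1, 2, 18, 19, 36}, so |A + A| = 14. Thus K = 14/5. For comparison, the minimum possible |A + A| over all 5-element sets is 2·5 − 1 = 9 (so min K = 9/5), attained only by arithmetic progressions.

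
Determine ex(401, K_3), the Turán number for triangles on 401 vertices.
ex(401, K_3) = ⌊401^2/4⌋ = 40200

Mantel (1907): a triangle-free graph on n vertices has at most ⌊n^2/4⌋ edges, with equality for the complete bipartite graph K_{⌊n/2⌋, ⌈n/2⌉}. For n = 401: ⌊401^2/4⌋ = ⌊160801/4⌋ = 40200. The extremal graph is K_{200, 201}, which has 200·201 = 40200 edges.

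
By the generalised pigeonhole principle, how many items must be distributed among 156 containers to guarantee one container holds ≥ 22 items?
n = (22 − 1)·156 + 1 = 3277

By the generalised pigeonhole principle, to guarantee some box contains ≥ r objects we need more than (r − 1) · k objects total. Threshold: n = (r − 1) · k + 1. With r = 22 and k = 156: n = 21 · 156 + 1 = 3276 + 1 = 3277. For n = 3276 = 21 · 156, we can put exactly 21 objects in every box, avoiding 22 in any single one — so 3277 is tight.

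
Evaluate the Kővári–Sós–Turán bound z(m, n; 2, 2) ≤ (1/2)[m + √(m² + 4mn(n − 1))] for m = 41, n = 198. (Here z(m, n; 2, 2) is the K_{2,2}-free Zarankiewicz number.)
z(41, 198; 2, 2) ≤ (1/2)[41 + √(41² + 4·41·198·197)] = (1/2)[41 + √6398665] = 1285.2791

Kővári–Sós–Turán: let r_1, ..., r_41 be the row sums and z = Σ r_i the total number of 1s. Each pair of columns can share at most one row with both entries 1 (else a 2×2 all-ones block appears), so Σ_i C(r_i, 2) ≤ C(198, 2) = 19503. By convexity Σ_i C(r_i, 2) ≥ 41·C(z/41, 2) = z(z − 41)/(2·41), giving z² − 41z − 41·198·197 ≤ 0 and hence z ≤ (1/2)[41 + √(1681 + 4·1599246)] = (1/2)[41 + √6398665] ≈ (1/2)(41 + 2529.5583) = 1285.2791.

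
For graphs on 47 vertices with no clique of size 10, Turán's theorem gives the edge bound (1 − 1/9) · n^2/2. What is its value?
Turán density bound = (8/9) · 47^2/2 = 8836/9 ≈ 981.7778

Turán's theorem: ex(n, K_{r+1}) is achieved by the complete r-partite Turán graph T(n, r) with parts as balanced as possible, and is at most (1 − 1/r) · n^2/2. For r = 9, n = 47: the density bound is (8/9) · 2209/2 = 8836/9 ≈ 981.7778. The integer-valued extremum is e(T(47, 9)) = 981, which is strictly less than the density bound 8836/9 since 9 ∤ 47 (the parts of T(47, 9) cannot all be equal).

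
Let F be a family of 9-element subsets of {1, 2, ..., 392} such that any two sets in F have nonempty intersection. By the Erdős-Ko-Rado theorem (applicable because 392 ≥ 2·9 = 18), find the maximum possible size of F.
max |F| = C(391, 8) = 12606437977539120

Erdős-Ko-Rado (1961): when n ≥ 2k, max |F| = C(n−1, k−1). The bound is attained by the star {A : i ∈ A} for any fixed i ∈ [n]. Here C(392−1, 9−1) = C(391, 8) = 12606437977539120.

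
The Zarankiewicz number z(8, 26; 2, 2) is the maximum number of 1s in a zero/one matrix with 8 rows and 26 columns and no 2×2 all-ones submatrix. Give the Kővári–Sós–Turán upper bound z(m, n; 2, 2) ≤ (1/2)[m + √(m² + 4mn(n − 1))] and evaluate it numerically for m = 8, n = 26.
z(8, 26; 2, 2) ≤ (1/2)[8 + √(8² + 4·8·26·25)] = (1/2)[8 + √20864] = 76.2219

Kővári–Sós–Turán: let r_1, ..., r_8 be the row sums and z = Σ r_i the total number of 1s. Each pair of columns can share at most one row with both entries 1 (else a 2×2 all-ones block appears), so Σ_i C(r_i, 2) ≤ C(26, 2) = 325. By convexity Σ_i C(r_i, 2) ≥ 8·C(z/8, 2) = z(z − 8)/(2·8), giving z² − 8z − 8·26·25 ≤ 0 and hence z ≤ (1/2)[8 + √(64 + 4·5200)] = (1/2)[8 + √20864] ≈ (1/2)(8 + 144.4438) = 76.2219.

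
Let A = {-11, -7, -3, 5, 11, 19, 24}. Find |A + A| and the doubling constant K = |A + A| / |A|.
K = |A + A| / |A| = 24/7

Enumerate A + A = {a + b : a, b ∈ A}. With |A| = 7, there are |A|^2 = 49 ordered sum pairs; collecting distinct values, A + A = {-22, -18, -14, -10, -6, -2, 0, 2, 4, 8, 10, 12, 13, 16, 17, 21, 22, 24, 29, 30, 35, 38, 43, 48}, so |A + A| = 24. Thus K = 24/7. For comparison, the minimum possible |A + A| over all 7-element sets is 2·7 − 1 = 13 (so min K = 13/7), attained only by arithmetic progressions.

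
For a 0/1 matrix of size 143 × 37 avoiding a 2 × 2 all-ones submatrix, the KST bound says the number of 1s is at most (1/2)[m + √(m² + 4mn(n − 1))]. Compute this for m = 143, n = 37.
z(143, 37; 2, 2) ≤ (1/2)[143 + √(143² + 4·143·37·36)] = (1/2)[143 + √782353] = 513.7536

Kővári–Sós–Turán: let r_1, ..., r_143 be the row sums and z = Σ r_i the total number of 1s. Each pair of columns can share at most one row with both entries 1 (else a 2×2 all-ones block appears), so Σ_i C(r_i, 2) ≤ C(37, 2) = 666. By convexity Σ_i C(r_i, 2) ≥ 143·C(z/143, 2) = z(z − 143)/(2·143), giving z² − 143z − 143·37·36 ≤ 0 and hence z ≤ (1/2)[143 + √(20449 + 4·190476)] = (1/2)[143 + √782353] ≈ (1/2)(143 + 884.5072) = 513.7536.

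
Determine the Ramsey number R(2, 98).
R(2, 98) = 98

R(2, k) = k for all k ≥ 2: in a 2-colouring of K_k, either some edge is red (a red K_2) or all edges are blue (a blue K_k). And K_{97} coloured all-blue has no blue K_98, so R(2, 98) > 97. Hence R(2, 98) = 98.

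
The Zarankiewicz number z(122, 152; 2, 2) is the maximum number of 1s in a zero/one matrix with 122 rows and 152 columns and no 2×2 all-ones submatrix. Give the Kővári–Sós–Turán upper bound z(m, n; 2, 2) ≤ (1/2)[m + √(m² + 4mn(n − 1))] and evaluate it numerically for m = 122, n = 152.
z(122, 152; 2, 2) ≤ (1/2)[122 + √(122² + 4·122·152·151)] = (1/2)[122 + √11215460] = 1735.4745

Kővári–Sós–Turán: let r_1, ..., r_122 be the row sums and z = Σ r_i the total number of 1s. Each pair of columns can share at most one row with both entries 1 (else a 2×2 all-ones block appears), so Σ_i C(r_i, 2) ≤ C(152, 2) = 11476. By convexity Σ_i C(r_i, 2) ≥ 122·C(z/122, 2) = z(z − 122)/(2·122), giving z² − 122z − 122·152·151 ≤ 0 and hence z ≤ (1/2)[122 + √(14884 + 4·2800144)] = (1/2)[122 + √11215460] ≈ (1/2)(122 + 3348.9491) = 1735.4745.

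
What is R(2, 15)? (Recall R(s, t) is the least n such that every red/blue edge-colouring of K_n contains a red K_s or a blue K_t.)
R(2, 15) = 15

R(2, k) = k for all k ≥ 2: in a 2-colouring of K_k, either some edge is red (a red K_2) or all edges are blue (a blue K_k). And K_{14} coloured all-blue has no blue K_15, so R(2, 15) > 14. Hence R(2, 15) = 15.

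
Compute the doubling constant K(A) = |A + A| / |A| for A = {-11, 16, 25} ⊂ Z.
K = |A + A| / |A| = 6/3 = 2

Enumerate A + A = {a + b : a, b ∈ A}. With |A| = 3, there are |A|^2 = 9 ordered sum pairs; collecting distinct values, A + A = {-22, 5, 14, 32, 41, 50}, so |A + A| = 6. Thus K = 6/3 = 2. For comparison, the minimum possible |A + A| over all 3-element sets is 2·3 − 1 = 5 (so min K = 5/3), attained only by arithmetic progressions.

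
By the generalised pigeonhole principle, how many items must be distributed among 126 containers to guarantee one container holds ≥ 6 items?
n = (6 − 1)·126 + 1 = 631

By the generalised pigeonhole principle, to guarantee some box contains ≥ r objects we need more than (r − 1) · k objects total. Threshold: n = (r − 1) · k + 1. With r = 6 and k = 126: n = 5 · 126 + 1 = 630 + 1 = 631. For n = 630 = 5 · 126, we can put exactly 5 objects in every box, avoiding 6 in any single one — so 631 is tight.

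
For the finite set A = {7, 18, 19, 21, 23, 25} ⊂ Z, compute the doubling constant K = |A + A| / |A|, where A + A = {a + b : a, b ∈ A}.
K = |A + A| / |A| = 18/6 = 3

Enumerate A + A = {a + b : a, b ∈ A}. With |A| = 6, there are |A|^2 = 36 ordered sum pairs; collecting distinct values, A + A = {14, 25, 26, 28, 30, 32, 36, 37, 38, 39, 40, 41, 42, 43, 44, 46, 48, 50}, so |A + A| = 18. Thus K = 18/6 = 3. For comparison, the minimum possible |A + A| over all 6-element sets is 2·6 − 1 = 11 (so min K = 11/6), attained only by arithmetic progressions.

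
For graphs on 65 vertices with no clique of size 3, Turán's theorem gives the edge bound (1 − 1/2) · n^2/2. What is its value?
Turán density bound = (1/2) · 65^2/2 = 4225/4 ≈ 1056.25

Turán's theorem: ex(n, K_{r+1}) is achieved by the complete r-partite Turán graph T(n, r) with parts as balanced as possible, and is at most (1 − 1/r) · n^2/2. For r = 2, n = 65: the density bound is (1/2) · 4225/2 = 4225/4 ≈ 1056.25. The integer-valued extremum is e(T(65, 2)) = 1056, which is strictly less than the density bound 4225/4 since 2 ∤ 65 (the parts of T(65, 2) cannot all be equal).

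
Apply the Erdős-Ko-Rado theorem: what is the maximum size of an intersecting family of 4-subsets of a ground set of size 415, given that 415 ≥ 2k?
max |F| = C(414, 3) = 11740764

Erdős-Ko-Rado (1961): when n ≥ 2k, max |F| = C(n−1, k−1). The bound is attained by the star {A : i ∈ A} for any fixed i ∈ [n]. Here C(415−1, 4−1) = C(414, 3) = 11740764.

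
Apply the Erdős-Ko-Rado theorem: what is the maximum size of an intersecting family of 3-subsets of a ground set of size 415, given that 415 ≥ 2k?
max |F| = C(414, 2) = 85491

Erdős-Ko-Rado (1961): when n ≥ 2k, max |F| = C(n−1, k−1). The bound is attained by the star {A : i ∈ A} for any fixed i ∈ [n]. Here C(415−1, 3−1) = C(414, 2) = 85491.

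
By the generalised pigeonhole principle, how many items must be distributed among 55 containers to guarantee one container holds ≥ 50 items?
n = (50 − 1)·55 + 1 = 2696

By the generalised pigeonhole principle, to guarantee some box contains ≥ r objects we need more than (r − 1) · k objects total. Threshold: n = (r − 1) · k + 1. With r = 50 and k = 55: n = 49 · 55 + 1 = 2695 + 1 = 2696. For n = 2695 = 49 · 55, we can put exactly 49 objects in every box, avoiding 50 in any single one — so 2696 is tight.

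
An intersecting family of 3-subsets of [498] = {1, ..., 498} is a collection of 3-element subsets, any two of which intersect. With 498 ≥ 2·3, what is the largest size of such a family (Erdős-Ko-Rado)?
max |F| = C(497, 2) = 123256

Erdős-Ko-Rado (1961): when n ≥ 2k, max |F| = C(n−1, k−1). The bound is attained by the star {A : i ∈ A} for any fixed i ∈ [n]. Here C(498−1, 3−1) = C(497, 2) = 123256.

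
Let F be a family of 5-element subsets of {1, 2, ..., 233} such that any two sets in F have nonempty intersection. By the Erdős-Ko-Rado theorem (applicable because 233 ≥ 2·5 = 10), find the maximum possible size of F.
max |F| = C(232, 4) = 117612110

The Erdős-Ko-Rado theorem states: for n ≥ 2k, an intersecting family of k-subsets of an n-element set has size at most C(n − 1, k − 1), with equality for 'star' families {A ⊆ [n] : |A| = k, i ∈ A} (fix an element i). For n = 233, k = 5: C(232, 4) = 117612110.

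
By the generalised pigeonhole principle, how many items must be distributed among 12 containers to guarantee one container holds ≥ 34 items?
n = (34 − 1)·12 + 1 = 397

By the generalised pigeonhole principle, to guarantee some box contains ≥ r objects we need more than (r − 1) · k objects total. Threshold: n = (r − 1) · k + 1. With r = 34 and k = 12: n = 33 · 12 + 1 = 396 + 1 = 397. For n = 396 = 33 · 12, we can put exactly 33 objects in every box, avoiding 34 in any single one — so 397 is tight.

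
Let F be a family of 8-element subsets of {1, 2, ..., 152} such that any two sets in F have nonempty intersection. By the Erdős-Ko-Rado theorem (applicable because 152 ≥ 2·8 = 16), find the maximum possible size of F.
max |F| = C(151, 7) = 308406729925

Erdős-Ko-Rado (1961): when n ≥ 2k, max |F| = C(n−1, k−1). The bound is attained by the star {A : i ∈ A} for any fixed i ∈ [n]. Here C(152−1, 8−1) = C(151, 7) = 308406729925.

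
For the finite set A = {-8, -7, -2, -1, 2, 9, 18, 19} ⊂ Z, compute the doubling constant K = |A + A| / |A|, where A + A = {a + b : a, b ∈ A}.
K = |A + A| / |A| = 30/8 = 15/4

Enumerate A + A = {a + b : a, b ∈ A}. With |A| = 8, there are |A|^2 = 64 ordered sum pairs; collecting distinct values, A + A = {-16, -15, -14, -10, -9, -8, -6, -5, -4, -3, -2, 0, 1, 2, 4, 7, 8, 10, 11, 12, 16, 17, 18, 20, 21, 27, 28, 36, 37, 38}, so |A + A| = 30. Thus K = 30/8 = 15/4. For comparison, the minimum possible |A + A| over all 8-element sets is 2·8 − 1 = 15 (so min K = 15/8), attained only by arithmetic progressions.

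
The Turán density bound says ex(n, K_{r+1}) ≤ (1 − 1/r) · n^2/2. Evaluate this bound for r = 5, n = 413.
Turán density bound = (4/5) · 413^2/2 = 341138/5 ≈ 68227.6

Turán's theorem: ex(n, K_{r+1}) is achieved by the complete r-partite Turán graph T(n, r) with parts as balanced as possible, and is at most (1 − 1/r) · n^2/2. For r = 5, n = 413: the density bound is (4/5) · 170569/2 = 341138/5 ≈ 68227.6. The integer-valued extremum is e(T(413, 5)) = 68227, which is strictly less than the density bound 341138/5 since 5 ∤ 413 (the parts of T(413, 5) cannot all be equal).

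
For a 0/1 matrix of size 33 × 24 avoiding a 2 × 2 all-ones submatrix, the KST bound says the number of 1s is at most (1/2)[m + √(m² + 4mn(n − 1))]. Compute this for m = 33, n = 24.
z(33, 24; 2, 2) ≤ (1/2)[33 + √(33² + 4·33·24·23)] = (1/2)[33 + √73953] = 152.4715

Kővári–Sós–Turán: let r_1, ..., r_33 be the row sums and z = Σ r_i the total number of 1s. Each pair of columns can share at most one row with both entries 1 (else a 2×2 all-ones block appears), so Σ_i C(r_i, 2) ≤ C(24, 2) = 276. By convexity Σ_i C(r_i, 2) ≥ 33·C(z/33, 2) = z(z − 33)/(2·33), giving z² − 33z − 33·24·23 ≤ 0 and hence z ≤ (1/2)[33 + √(1089 + 4·18216)] = (1/2)[33 + √73953] ≈ (1/2)(33 + 271.943) = 152.4715.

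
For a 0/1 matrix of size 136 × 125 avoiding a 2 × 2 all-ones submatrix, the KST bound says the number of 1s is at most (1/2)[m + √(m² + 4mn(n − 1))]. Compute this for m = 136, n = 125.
z(136, 125; 2, 2) ≤ (1/2)[136 + √(136² + 4·136·125·124)] = (1/2)[136 + √8450496] = 1521.4868

Kővári–Sós–Turán: let r_1, ..., r_136 be the row sums and z = Σ r_i the total number of 1s. Each pair of columns can share at most one row with both entries 1 (else a 2×2 all-ones block appears), so Σ_i C(r_i, 2) ≤ C(125, 2) = 7750. By convexity Σ_i C(r_i, 2) ≥ 136·C(z/136, 2) = z(z − 136)/(2·136), giving z² − 136z − 136·125·124 ≤ 0 and hence z ≤ (1/2)[136 + √(18496 + 4·2108000)] = (1/2)[136 + √8450496] ≈ (1/2)(136 + 2906.9737) = 1521.4868.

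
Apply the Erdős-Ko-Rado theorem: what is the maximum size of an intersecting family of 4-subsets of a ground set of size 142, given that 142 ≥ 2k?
max |F| = C(141, 3) = 457310

The Erdős-Ko-Rado theorem states: for n ≥ 2k, an intersecting family of k-subsets of an n-element set has size at most C(n − 1, k − 1), with equality for 'star' families {A ⊆ [n] : |A| = k, i ∈ A} (fix an element i). For n = 142, k = 4: C(141, 3) = 457310.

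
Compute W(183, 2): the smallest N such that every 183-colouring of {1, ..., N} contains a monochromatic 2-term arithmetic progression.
W(183, 2) = 183 + 1 = 184

A 2-term AP is any pair of integers, so a monochromatic 2-AP exists iff some colour is used at least twice. With 183 colours, the colouring i ↦ i on {1, ..., 183} uses each colour once, avoiding any monochromatic pair, so W(183, 2) > 183. For {1, ..., 184}, pigeonhole forces two integers of the same colour, which form a monochromatic 2-AP. Hence W(183, 2) = 184.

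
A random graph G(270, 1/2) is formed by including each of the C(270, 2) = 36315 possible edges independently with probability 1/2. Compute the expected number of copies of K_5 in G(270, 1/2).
E[# K_5] = C(270, 5) · (1/2)^C(5, 2) = 11520265554 / 2^10 = 5760132777/512 ≈ 11250259.330078

For each 5-subset S of vertices (there are C(270, 5) = 11520265554 such S), let X_S = 1 if S induces a K_5 (all C(5, 2) = 10 edges present). Then P(X_S = 1) = (1/2)^10 = 1/1024. By linearity of expectation, E[# K_5] = C(270, 5) · (1/2)^10 = 11520265554 / 1024 = 5760132777/512 ≈ 11250259.330078.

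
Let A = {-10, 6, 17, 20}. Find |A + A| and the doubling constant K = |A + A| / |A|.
K = |A + A| / |A| = 10/4 = 5/2

Enumerate A + A = {a + b : a, b ∈ A}. With |A| = 4, there are |A|^2 = 16 ordered sum pairs; collecting distinct values, A + A = {-20, -4, 7, 10, 12, 23, 26, 34, 37, 40}, so |A + A| = 10. Thus K = 10/4 = 5/2. For comparison, the minimum possible |A + A| over all 4-element sets is 2·4 − 1 = 7 (so min K = 7/4), attained only by arithmetic progressions.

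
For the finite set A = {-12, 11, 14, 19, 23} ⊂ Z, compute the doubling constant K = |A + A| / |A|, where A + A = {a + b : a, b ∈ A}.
K = |A + A| / |A| = 15/5 = 3

Enumerate A + A = {a + b : a, b ∈ A}. With |A| = 5, there are |A|^2 = 25 ordered sum pairs; collecting distinct values, A + A = {-24, -1, 2, 7, 11, 22, 25, 28, 30, 33, 34, 37, 38, 42, 46}, so |A + A| = 15. Thus K = 15/5 = 3. For comparison, the minimum possible |A + A| over all 5-element sets is 2·5 − 1 = 9 (so min K = 9/5), attained only by arithmetic progressions.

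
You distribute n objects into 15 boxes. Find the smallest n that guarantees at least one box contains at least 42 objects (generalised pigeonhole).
n = (42 − 1)·15 + 1 = 616

By the generalised pigeonhole principle, to guarantee some box contains ≥ r objects we need more than (r − 1) · k objects total. Threshold: n = (r − 1) · k + 1. With r = 42 and k = 15: n = 41 · 15 + 1 = 615 + 1 = 616. For n = 615 = 41 · 15, we can put exactly 41 objects in every box, avoiding 42 in any single one — so 616 is tight.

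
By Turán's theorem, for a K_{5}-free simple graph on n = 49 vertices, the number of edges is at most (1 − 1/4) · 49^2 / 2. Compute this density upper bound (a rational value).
Turán density bound = (3/4) · 49^2/2 = 7203/8 ≈ 900.375

Turán's theorem: ex(n, K_{r+1}) is achieved by the complete r-partite Turán graph T(n, r) with parts as balanced as possible, and is at most (1 − 1/r) · n^2/2. For r = 4, n = 49: the density bound is (3/4) · 2401/2 = 7203/8 ≈ 900.375. The integer-valued extremum is e(T(49, 4)) = 900, which is strictly less than the density bound 7203/8 since 4 ∤ 49 (the parts of T(49, 4) cannot all be equal).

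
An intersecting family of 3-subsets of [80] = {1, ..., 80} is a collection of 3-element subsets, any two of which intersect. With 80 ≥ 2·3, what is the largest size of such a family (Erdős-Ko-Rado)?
max |F| = C(79, 2) = 3081

The Erdős-Ko-Rado theorem states: for n ≥ 2k, an intersecting family of k-subsets of an n-element set has size at most C(n − 1, k − 1), with equality for 'star' families {A ⊆ [n] : |A| = k, i ∈ A} (fix an element i). For n = 80, k = 3: C(79, 2) = 3081.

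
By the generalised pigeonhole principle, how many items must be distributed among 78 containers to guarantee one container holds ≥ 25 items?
n = (25 − 1)·78 + 1 = 1873

By the generalised pigeonhole principle, to guarantee some box contains ≥ r objects we need more than (r − 1) · k objects total. Threshold: n = (r − 1) · k + 1. With r = 25 and k = 78: n = 24 · 78 + 1 = 1872 + 1 = 1873. For n = 1872 = 24 · 78, we can put exactly 24 objects in every box, avoiding 25 in any single one — so 1873 is tight.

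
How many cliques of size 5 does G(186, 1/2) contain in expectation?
E[# K_5] = C(186, 5) · (1/2)^C(5, 2) = 1757291172 / 2^10 = 439322793/256 ≈ 1716104.660156

For each 5-subset S of vertices (there are C(186, 5) = 1757291172 such S), let X_S = 1 if S induces a K_5 (all C(5, 2) = 10 edges present). Then P(X_S = 1) = (1/2)^10 = 1/1024. By linearity of expectation, E[# K_5] = C(186, 5) · (1/2)^10 = 1757291172 / 1024 = 439322793/256 ≈ 1716104.660156.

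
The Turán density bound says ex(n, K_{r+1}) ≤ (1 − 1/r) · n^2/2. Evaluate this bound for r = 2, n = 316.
Turán density bound = (1/2) · 316^2/2 = 24964

Turán's theorem: ex(n, K_{r+1}) is achieved by the complete r-partite Turán graph T(n, r) with parts as balanced as possible, and is at most (1 − 1/r) · n^2/2. For r = 2, n = 316: the density bound is (1/2) · 99856/2 = 24964. Since 2 ∣ 316, the Turán graph T(316, 2) has parts of equal size 158, and its edge count e(T(316, 2)) = 24964 attains the density bound exactly.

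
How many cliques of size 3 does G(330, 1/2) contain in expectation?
E[# K_3] = C(330, 3) · (1/2)^C(3, 2) = 5935160 / 2^3 = 741895

For each 3-subset S of vertices (there are C(330, 3) = 5935160 such S), let X_S = 1 if S induces a K_3 (all C(3, 2) = 3 edges present). Then P(X_S = 1) = (1/2)^3 = 1/8. By linearity of expectation, E[# K_3] = C(330, 3) · (1/2)^3 = 5935160 / 8 = 741895.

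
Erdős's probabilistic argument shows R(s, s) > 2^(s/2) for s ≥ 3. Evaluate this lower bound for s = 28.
2^(28/2) = 16384; so R(28, 28) > 16384

Colour each edge of K_n uniformly at random with red/blue. The expected number of monochromatic K_28 is C(n, 28) · 2 · 2^(−C(28,2)). If C(n, 28) · 2^(1 − C(28,2)) < 1, then with positive probability no monochromatic K_28 exists, so R(28, 28) > n. The standard estimate C(n, 28) ≤ n^28/28! shows this inequality holds whenever n ≤ 2^(28/2) (since 28! · 2^(C(28,2) − 1) > 2^(28^2/2) ≥ n^28). Hence R(28, 28) > 2^(28/2) = 16384.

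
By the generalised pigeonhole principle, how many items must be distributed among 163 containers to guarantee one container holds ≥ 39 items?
n = (39 − 1)·163 + 1 = 6195

By the generalised pigeonhole principle, to guarantee some box contains ≥ r objects we need more than (r − 1) · k objects total. Threshold: n = (r − 1) · k + 1. With r = 39 and k = 163: n = 38 · 163 + 1 = 6194 + 1 = 6195. For n = 6194 = 38 · 163, we can put exactly 38 objects in every box, avoiding 39 in any single one — so 6195 is tight.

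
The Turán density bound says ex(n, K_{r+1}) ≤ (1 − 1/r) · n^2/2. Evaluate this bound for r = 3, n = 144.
Turán density bound = (2/3) · 144^2/2 = 6912

Turán's theorem: ex(n, K_{r+1}) is achieved by the complete r-partite Turán graph T(n, r) with parts as balanced as possible, and is at most (1 − 1/r) · n^2/2. For r = 3, n = 144: the density bound is (2/3) · 20736/2 = 6912. Since 3 ∣ 144, the Turán graph T(144, 3) has parts of equal size 48, and its edge count e(T(144, 3)) = 6912 attains the density bound exactly.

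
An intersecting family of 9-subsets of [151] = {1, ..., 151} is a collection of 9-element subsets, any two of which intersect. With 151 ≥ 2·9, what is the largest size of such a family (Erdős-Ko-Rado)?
max |F| = C(150, 8) = 5257211409450

The Erdős-Ko-Rado theorem states: for n ≥ 2k, an intersecting family of k-subsets of an n-element set has size at most C(n − 1, k − 1), with equality for 'star' families {A ⊆ [n] : |A| = k, i ∈ A} (fix an element i). For n = 151, k = 9: C(150, 8) = 5257211409450.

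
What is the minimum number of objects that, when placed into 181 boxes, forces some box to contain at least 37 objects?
n = (37 − 1)·181 + 1 = 6517

By the generalised pigeonhole principle, to guarantee some box contains ≥ r objects we need more than (r − 1) · k objects total. Threshold: n = (r − 1) · k + 1. With r = 37 and k = 181: n = 36 · 181 + 1 = 6516 + 1 = 6517. For n = 6516 = 36 · 181, we can put exactly 36 objects in every box, avoiding 37 in any single one — so 6517 is tight.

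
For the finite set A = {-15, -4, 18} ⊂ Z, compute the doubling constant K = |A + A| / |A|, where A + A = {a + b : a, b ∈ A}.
K = |A + A| / |A| = 6/3 = 2

Enumerate A + A = {a + b : a, b ∈ A}. With |A| = 3, there are |A|^2 = 9 ordered sum pairs; collecting distinct values, A + A = {-30, -19, -8, 3, 14, 36}, so |A + A| = 6. Thus K = 6/3 = 2. For comparison, the minimum possible |A + A| over all 3-element sets is 2·3 − 1 = 5 (so min K = 5/3), attained only by arithmetic progressions.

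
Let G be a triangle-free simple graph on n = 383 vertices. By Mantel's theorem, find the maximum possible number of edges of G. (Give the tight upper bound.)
ex(383, K_3) = ⌊383^2/4⌋ = 36672

Mantel (1907): a triangle-free graph on n vertices has at most ⌊n^2/4⌋ edges, with equality for the complete bipartite graph K_{⌊n/2⌋, ⌈n/2⌉}. For n = 383: ⌊383^2/4⌋ = ⌊146689/4⌋ = 36672. The extremal graph is K_{191, 192}, which has 191·192 = 36672 edges.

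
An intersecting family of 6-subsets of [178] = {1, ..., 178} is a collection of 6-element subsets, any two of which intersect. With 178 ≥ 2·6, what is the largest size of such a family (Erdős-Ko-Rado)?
max |F| = C(177, 5) = 1367533860

The Erdős-Ko-Rado theorem states: for n ≥ 2k, an intersecting family of k-subsets of an n-element set has size at most C(n − 1, k − 1), with equality for 'star' families {A ⊆ [n] : |A| = k, i ∈ A} (fix an element i). For n = 178, k = 6: C(177, 5) = 1367533860.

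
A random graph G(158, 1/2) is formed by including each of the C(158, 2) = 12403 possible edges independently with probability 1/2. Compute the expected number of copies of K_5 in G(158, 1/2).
E[# K_5] = C(158, 5) · (1/2)^C(5, 2) = 769754986 / 2^10 = 384877493/512 ≈ 751713.853516

For each 5-subset S of vertices (there are C(158, 5) = 769754986 such S), let X_S = 1 if S induces a K_5 (all C(5, 2) = 10 edges present). Then P(X_S = 1) = (1/2)^10 = 1/1024. By linearity of expectation, E[# K_5] = C(158, 5) · (1/2)^10 = 769754986 / 1024 = 384877493/512 ≈ 751713.853516.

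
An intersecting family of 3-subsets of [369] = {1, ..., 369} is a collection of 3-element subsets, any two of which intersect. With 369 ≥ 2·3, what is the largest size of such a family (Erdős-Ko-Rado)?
max |F| = C(368, 2) = 67528

The Erdős-Ko-Rado theorem states: for n ≥ 2k, an intersecting family of k-subsets of an n-element set has size at most C(n − 1, k − 1), with equality for 'star' families {A ⊆ [n] : |A| = k, i ∈ A} (fix an element i). For n = 369, k = 3: C(368, 2) = 67528.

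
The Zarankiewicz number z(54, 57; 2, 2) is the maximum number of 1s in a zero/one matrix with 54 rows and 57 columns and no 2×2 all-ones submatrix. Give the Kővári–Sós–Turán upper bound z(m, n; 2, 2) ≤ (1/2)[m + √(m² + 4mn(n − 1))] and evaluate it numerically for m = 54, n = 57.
z(54, 57; 2, 2) ≤ (1/2)[54 + √(54² + 4·54·57·56)] = (1/2)[54 + √692388] = 443.0493

Kővári–Sós–Turán: let r_1, ..., r_54 be the row sums and z = Σ r_i the total number of 1s. Each pair of columns can share at most one row with both entries 1 (else a 2×2 all-ones block appears), so Σ_i C(r_i, 2) ≤ C(57, 2) = 1596. By convexity Σ_i C(r_i, 2) ≥ 54·C(z/54, 2) = z(z − 54)/(2·54), giving z² − 54z − 54·57·56 ≤ 0 and hence z ≤ (1/2)[54 + √(2916 + 4·172368)] = (1/2)[54 + √692388] ≈ (1/2)(54 + 832.0986) = 443.0493.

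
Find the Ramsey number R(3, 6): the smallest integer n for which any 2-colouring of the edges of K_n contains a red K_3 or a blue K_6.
R(3, 6) = 18

Lower bound: an explicit 2-colouring of K_{17} (typically a Paley-type or other structured construction) avoids a red K_3 and a blue K_6, showing R(3, 6) > 17.
Upper bound: the simple Erdős–Szekeres recurrence only gives R(3, 6) ≤ 20; the tight bound R(3, 6) ≤ 18 requires a sharper case analysis (or computer search) of 2-colourings of K_{18}.
Hence R(3, 6) = 18.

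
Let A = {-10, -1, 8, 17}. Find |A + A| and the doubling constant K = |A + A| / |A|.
K = |A + A| / |A| = 7/4

Enumerate A + A = {a + b : a, b ∈ A}. With |A| = 4, there are |A|^2 = 16 ordered sum pairs; collecting distinct values, A + A = {-20, -11, -2, 7, 16, 25, 34}, so |A + A| = 7. Thus K = 7/4. Here |A + A| = 2|A| − 1 = 7, the minimum possible — so K = 7/4 is minimal, which holds iff A is an arithmetic progression.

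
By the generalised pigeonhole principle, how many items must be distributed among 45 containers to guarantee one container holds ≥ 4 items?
n = (4 − 1)·45 + 1 = 136

By the generalised pigeonhole principle, to guarantee some box contains ≥ r objects we need more than (r − 1) · k objects total. Threshold: n = (r − 1) · k + 1. With r = 4 and k = 45: n = 3 · 45 + 1 = 135 + 1 = 136. For n = 135 = 3 · 45, we can put exactly 3 objects in every box, avoiding 4 in any single one — so 136 is tight.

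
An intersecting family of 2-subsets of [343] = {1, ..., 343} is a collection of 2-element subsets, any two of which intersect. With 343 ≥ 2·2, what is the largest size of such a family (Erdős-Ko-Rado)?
max |F| = C(342, 1) = 342

Erdős-Ko-Rado (1961): when n ≥ 2k, max |F| = C(n−1, k−1). The bound is attained by the star {A : i ∈ A} for any fixed i ∈ [n]. Here C(343−1, 2−1) = C(342, 1) = 342.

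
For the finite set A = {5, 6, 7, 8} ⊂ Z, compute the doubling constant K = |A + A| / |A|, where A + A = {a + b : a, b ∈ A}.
K = |A + A| / |A| = 7/4

Enumerate A + A = {a + b : a, b ∈ A}. With |A| = 4, there are |A|^2 = 16 ordered sum pairs; collecting distinct values, A + A = {10, 11, 12, 13, 14, 15, 16}, so |A + A| = 7. Thus K = 7/4. Here |A + A| = 2|A| − 1 = 7, the minimum possible — so K = 7/4 is minimal, which holds iff A is an arithmetic progression.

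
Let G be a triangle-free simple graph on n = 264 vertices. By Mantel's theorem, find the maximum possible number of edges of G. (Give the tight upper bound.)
ex(264, K_3) = ⌊264^2/4⌋ = 17424

Mantel (1907): a triangle-free graph on n vertices has at most ⌊n^2/4⌋ edges, with equality for the complete bipartite graph K_{⌊n/2⌋, ⌈n/2⌉}. For n = 264: ⌊264^2/4⌋ = ⌊69696/4⌋ = 17424. The extremal graph is K_{132, 132}, which has 132·132 = 17424 edges.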